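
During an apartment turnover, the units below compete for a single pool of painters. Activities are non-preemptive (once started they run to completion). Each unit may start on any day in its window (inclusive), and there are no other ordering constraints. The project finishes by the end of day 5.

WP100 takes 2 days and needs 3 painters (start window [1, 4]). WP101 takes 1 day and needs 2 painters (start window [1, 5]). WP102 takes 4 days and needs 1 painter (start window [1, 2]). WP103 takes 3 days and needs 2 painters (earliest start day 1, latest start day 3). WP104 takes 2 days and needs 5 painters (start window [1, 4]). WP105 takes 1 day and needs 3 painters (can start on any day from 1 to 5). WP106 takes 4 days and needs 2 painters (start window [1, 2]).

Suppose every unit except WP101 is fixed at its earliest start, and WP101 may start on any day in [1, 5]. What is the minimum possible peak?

WP101@1: d1:18  d2:13  d3:5  d4:3  d5:0 → peak 18
WP101@2: d1:16  d2:15  d3:5  d4:3  d5:0 → peak 16
WP101@3: d1:16  d2:13  d3:7  d4:3  d5:0 → peak 16
WP101@4: d1:16  d2:13  d3:5  d4:5  d5:0 → peak 16
WP101@5: d1:16  d2:13  d3:5  d4:3  d5:2 → peak 16
Best is WP101@2, peak 16.

16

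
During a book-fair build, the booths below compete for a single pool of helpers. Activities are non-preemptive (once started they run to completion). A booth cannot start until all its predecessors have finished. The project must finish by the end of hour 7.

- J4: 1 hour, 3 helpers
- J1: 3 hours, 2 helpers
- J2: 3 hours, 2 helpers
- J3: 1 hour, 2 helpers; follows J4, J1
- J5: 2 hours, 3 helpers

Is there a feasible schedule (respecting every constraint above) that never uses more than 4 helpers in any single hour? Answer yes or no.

Schedule J4@1, J1@2, J2@2, J3@5, J5@6: h1:3  h2:4  h3:4  h4:4  h5:2  h6:3  h7:3 — peak 4 ≤ 4.

yes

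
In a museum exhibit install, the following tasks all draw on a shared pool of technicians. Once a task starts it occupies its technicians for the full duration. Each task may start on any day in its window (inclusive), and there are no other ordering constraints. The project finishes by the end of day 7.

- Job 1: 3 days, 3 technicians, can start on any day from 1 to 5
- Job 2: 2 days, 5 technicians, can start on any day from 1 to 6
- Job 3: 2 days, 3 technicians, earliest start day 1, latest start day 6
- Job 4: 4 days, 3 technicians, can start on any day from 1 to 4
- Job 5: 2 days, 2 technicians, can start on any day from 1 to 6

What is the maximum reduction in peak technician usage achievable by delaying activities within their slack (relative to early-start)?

9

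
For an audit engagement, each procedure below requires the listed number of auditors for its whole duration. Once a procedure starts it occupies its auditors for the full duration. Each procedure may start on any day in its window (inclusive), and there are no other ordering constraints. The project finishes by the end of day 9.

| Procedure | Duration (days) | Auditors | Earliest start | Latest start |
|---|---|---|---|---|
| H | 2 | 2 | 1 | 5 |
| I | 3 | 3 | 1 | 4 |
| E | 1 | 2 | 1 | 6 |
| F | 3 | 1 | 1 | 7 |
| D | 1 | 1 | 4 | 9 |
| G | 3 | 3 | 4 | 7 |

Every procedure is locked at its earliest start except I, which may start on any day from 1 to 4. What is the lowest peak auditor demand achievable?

7

I@1: d1:8  d2:6  d3:4  d4:4  d5:3  d6:3  d7:0  d8:0  d9:0 → peak 8
I@2: d1:5  d2:6  d3:4  d4:7  d5:3  d6:3  d7:0  d8:0  d9:0 → peak 7
I@3: d1:5  d2:3  d3:4  d4:7  d5:6  d6:3  d7:0  d8:0  d9:0 → peak 7
I@4: d1:5  d2:3  d3:1  d4:7  d5:6  d6:6  d7:0  d8:0  d9:0 → peak 7
Best is I@2, peak 7.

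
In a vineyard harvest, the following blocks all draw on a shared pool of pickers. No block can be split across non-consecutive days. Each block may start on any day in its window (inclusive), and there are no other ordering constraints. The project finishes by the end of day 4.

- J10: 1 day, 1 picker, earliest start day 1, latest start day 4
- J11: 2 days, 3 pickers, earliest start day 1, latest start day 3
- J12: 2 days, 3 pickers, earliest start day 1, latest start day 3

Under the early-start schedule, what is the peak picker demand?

7

Early-start schedule: J10@1, J11@1, J12@1.
Load per day: day 1: 7, day 2: 6, day 3: 0, day 4: 0.
Peak is 7.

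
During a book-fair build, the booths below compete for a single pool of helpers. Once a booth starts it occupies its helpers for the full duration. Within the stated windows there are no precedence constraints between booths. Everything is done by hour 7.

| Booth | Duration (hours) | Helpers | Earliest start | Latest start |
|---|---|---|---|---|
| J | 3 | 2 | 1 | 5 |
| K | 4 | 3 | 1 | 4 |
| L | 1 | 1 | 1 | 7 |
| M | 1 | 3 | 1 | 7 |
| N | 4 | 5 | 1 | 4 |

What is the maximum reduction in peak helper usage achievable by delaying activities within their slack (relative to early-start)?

Early-start peak: h1:14  h2:10  h3:10  h4:8  h5:0  h6:0  h7:0 ⇒ 14.
Leveled (J@1, K@1, L@1, M@2, N@4): h1:6  h2:8  h3:5  h4:8  h5:5  h6:5  h7:5 ⇒ 8.
Reduction 14 − 8 = 6.

6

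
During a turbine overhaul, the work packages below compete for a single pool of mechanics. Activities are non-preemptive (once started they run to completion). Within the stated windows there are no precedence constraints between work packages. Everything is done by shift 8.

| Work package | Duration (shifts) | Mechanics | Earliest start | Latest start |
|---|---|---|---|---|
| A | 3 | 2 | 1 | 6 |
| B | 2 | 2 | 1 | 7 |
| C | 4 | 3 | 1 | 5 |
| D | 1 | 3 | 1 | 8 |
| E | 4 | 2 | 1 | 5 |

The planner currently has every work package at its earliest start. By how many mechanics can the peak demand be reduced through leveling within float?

7

Early-start peak: s1:12  s2:9  s3:7  s4:5  s5:0  s6:0  s7:0  s8:0 ⇒ 12.
Leveled (A@1, B@1, C@3, D@7, E@4): s1:4  s2:4  s3:5  s4:5  s5:5  s6:5  s7:5  s8:0 ⇒ 5.
Reduction 12 − 5 = 7.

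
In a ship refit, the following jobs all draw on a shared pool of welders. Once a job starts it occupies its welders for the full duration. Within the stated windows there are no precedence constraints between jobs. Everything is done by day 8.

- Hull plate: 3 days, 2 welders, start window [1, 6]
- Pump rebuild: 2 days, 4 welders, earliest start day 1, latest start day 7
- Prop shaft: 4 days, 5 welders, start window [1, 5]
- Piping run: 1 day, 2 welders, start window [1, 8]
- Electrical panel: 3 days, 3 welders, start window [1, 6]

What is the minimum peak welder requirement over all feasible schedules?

7

Early-start (Hull plate@1, Pump rebuild@1, Prop shaft@1, Piping run@1, Electrical panel@1) gives peak 16: d1:16  d2:14  d3:10  d4:5  d5:0  d6:0  d7:0  d8:0.
Shift Pump rebuild→5, Piping run→4, Electrical panel→5.
Schedule Hull plate@1, Pump rebuild@5, Prop shaft@1, Piping run@4, Electrical panel@5: d1:7  d2:7  d3:7  d4:7  d5:7  d6:7  d7:3  d8:0 — peak 7.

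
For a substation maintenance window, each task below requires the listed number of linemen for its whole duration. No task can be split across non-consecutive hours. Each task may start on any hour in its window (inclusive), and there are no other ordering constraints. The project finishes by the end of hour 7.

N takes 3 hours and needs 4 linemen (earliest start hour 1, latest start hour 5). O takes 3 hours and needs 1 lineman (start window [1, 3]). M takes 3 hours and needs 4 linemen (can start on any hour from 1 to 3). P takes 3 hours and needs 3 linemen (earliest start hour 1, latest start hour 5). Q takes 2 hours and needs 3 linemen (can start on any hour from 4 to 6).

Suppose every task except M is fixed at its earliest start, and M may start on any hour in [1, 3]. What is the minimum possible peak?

M@1: h1:12  h2:12  h3:12  h4:3  h5:3  h6:0  h7:0 → peak 12
M@2: h1:8  h2:12  h3:12  h4:7  h5:3  h6:0  h7:0 → peak 12
M@3: h1:8  h2:8  h3:12  h4:7  h5:7  h6:0  h7:0 → peak 12
Best is M@1, peak 12.

12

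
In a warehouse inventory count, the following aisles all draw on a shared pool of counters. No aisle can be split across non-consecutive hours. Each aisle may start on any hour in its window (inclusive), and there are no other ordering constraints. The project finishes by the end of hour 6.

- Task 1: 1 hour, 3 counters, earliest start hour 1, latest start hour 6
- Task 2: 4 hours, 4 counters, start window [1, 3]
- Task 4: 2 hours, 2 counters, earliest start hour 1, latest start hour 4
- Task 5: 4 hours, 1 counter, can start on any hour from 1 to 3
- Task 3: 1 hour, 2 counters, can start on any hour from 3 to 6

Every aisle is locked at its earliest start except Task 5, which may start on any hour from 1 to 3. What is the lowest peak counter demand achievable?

Task 5@1: h1:10  h2:7  h3:7  h4:5  h5:0  h6:0 → peak 10
Task 5@2: h1:9  h2:7  h3:7  h4:5  h5:1  h6:0 → peak 9
Task 5@3: h1:9  h2:6  h3:7  h4:5  h5:1  h6:1 → peak 9
Best is Task 5@2, peak 9.

9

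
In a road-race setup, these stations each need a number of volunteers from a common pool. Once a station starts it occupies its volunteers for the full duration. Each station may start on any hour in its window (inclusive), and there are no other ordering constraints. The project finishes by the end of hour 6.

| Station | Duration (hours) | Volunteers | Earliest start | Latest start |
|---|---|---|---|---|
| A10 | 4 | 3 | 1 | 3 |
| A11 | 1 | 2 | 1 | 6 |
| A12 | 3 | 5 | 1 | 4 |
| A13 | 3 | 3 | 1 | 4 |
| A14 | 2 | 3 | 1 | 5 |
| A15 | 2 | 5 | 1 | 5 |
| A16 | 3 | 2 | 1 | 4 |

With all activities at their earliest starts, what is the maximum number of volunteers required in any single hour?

Early-start schedule: A10@1, A11@1, A12@1, A13@1, A14@1, A15@1, A16@1.
Load per hour: hour 1: 23, hour 2: 21, hour 3: 13, hour 4: 3, hour 5: 0, hour 6: 0.
Peak is 23.

23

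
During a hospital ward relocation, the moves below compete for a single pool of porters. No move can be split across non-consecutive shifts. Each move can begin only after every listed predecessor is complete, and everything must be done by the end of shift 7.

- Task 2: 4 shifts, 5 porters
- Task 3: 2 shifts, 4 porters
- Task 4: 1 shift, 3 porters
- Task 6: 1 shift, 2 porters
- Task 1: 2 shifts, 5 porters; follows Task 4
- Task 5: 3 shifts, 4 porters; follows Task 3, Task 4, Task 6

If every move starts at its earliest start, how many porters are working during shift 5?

4

At early start, shift 5 has: Task 5.
Demand: 4 = 4.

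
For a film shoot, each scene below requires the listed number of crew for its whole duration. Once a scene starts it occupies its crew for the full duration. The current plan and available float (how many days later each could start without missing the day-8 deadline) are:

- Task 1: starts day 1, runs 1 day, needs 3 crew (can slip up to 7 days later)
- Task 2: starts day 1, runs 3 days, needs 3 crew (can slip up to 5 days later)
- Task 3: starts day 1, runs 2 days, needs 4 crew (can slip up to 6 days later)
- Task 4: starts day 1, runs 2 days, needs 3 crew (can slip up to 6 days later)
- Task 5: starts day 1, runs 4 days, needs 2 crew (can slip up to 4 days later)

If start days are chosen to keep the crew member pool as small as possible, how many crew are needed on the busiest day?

5

Early-start (Task 1@1, Task 2@1, Task 3@1, Task 4@1, Task 5@1) gives peak 15: d1:15  d2:12  d3:5  d4:2  d5:0  d6:0  d7:0  d8:0.
Shift Task 2→2, Task 3→5, Task 4→7.
Schedule Task 1@1, Task 2@2, Task 3@5, Task 4@7, Task 5@1: d1:5  d2:5  d3:5  d4:5  d5:4  d6:4  d7:3  d8:3 — peak 5.
Total crew member-days = 34 over 8 days ⇒ peak ≥ ⌈34/8⌉ = 5, so 5 is optimal.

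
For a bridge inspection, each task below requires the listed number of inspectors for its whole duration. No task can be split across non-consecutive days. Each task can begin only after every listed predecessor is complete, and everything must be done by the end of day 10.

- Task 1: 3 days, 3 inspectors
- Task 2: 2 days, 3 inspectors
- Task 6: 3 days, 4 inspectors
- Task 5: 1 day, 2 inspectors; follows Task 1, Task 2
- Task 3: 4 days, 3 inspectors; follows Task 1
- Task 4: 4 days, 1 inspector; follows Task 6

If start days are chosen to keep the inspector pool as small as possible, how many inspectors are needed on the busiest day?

6

Early-start (Task 1@1, Task 2@1, Task 6@1, Task 5@4, Task 3@4, Task 4@4) gives peak 10: d1:10  d2:10  d3:7  d4:6  d5:4  d6:4  d7:4  d8:0  d9:0  d10:0.
Shift Task 6→4, Task 3→7, Task 4→7.
Schedule Task 1@1, Task 2@1, Task 6@4, Task 5@4, Task 3@7, Task 4@7: d1:6  d2:6  d3:3  d4:6  d5:4  d6:4  d7:4  d8:4  d9:4  d10:4 — peak 6.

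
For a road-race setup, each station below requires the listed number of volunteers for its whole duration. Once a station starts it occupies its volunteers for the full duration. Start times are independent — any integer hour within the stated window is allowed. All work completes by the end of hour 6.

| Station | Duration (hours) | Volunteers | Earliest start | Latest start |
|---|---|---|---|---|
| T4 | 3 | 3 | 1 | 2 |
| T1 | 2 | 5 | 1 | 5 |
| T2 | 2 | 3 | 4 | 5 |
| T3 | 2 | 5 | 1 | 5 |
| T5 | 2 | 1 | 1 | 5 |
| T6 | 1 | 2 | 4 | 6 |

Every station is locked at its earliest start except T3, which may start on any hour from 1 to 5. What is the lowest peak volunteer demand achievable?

9

T3@1: h1:14  h2:14  h3:3  h4:5  h5:3  h6:0 → peak 14
T3@2: h1:9  h2:14  h3:8  h4:5  h5:3  h6:0 → peak 14
T3@3: h1:9  h2:9  h3:8  h4:10  h5:3  h6:0 → peak 10
T3@4: h1:9  h2:9  h3:3  h4:10  h5:8  h6:0 → peak 10
T3@5: h1:9  h2:9  h3:3  h4:5  h5:8  h6:5 → peak 9
Best is T3@5, peak 9.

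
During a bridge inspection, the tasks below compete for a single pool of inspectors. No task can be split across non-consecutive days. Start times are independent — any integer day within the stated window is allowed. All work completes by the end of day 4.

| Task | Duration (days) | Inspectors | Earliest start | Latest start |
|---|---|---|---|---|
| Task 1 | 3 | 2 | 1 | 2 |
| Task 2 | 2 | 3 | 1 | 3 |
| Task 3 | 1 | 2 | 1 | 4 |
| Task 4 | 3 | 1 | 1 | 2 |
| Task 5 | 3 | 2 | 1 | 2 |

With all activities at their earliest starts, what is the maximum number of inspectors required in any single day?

10

Early-start schedule: Task 1@1, Task 2@1, Task 3@1, Task 4@1, Task 5@1.
Load per day: day 1: 10, day 2: 8, day 3: 5, day 4: 0.
Peak is 10.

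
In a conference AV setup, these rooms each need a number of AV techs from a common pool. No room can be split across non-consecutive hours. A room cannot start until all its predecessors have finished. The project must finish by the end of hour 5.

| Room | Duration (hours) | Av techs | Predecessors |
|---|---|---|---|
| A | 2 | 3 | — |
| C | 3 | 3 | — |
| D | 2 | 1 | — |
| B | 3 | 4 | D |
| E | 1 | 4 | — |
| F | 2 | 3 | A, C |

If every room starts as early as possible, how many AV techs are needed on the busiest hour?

11

Early-start schedule: A@1, C@1, D@1, B@3, E@1, F@4.
Load per hour: hour 1: 11, hour 2: 7, hour 3: 7, hour 4: 7, hour 5: 7.
Peak is 11.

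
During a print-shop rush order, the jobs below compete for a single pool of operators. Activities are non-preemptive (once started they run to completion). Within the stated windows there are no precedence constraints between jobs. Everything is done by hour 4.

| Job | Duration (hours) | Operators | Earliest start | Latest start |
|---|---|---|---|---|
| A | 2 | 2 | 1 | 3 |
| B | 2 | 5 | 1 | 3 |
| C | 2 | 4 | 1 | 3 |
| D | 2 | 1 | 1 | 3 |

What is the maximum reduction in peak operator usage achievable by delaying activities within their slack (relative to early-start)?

6

Early-start peak: h1:12  h2:12  h3:0  h4:0 ⇒ 12.
Leveled (A@1, B@3, C@1, D@3): h1:6  h2:6  h3:6  h4:6 ⇒ 6.
Reduction 12 − 6 = 6.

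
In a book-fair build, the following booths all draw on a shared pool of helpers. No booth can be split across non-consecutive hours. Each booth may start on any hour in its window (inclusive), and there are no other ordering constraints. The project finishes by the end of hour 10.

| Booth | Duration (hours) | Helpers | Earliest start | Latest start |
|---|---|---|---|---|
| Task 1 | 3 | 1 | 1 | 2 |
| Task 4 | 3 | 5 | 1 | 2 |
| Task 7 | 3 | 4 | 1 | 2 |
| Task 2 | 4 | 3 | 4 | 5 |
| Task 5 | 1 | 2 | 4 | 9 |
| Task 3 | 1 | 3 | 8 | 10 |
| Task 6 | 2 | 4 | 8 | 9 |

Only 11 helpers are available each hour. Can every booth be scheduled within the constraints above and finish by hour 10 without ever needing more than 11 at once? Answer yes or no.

Schedule Task 1@1, Task 4@1, Task 7@1, Task 2@4, Task 5@4, Task 3@8, Task 6@8: h1:10  h2:10  h3:10  h4:5  h5:3  h6:3  h7:3  h8:7  h9:4  h10:0 — peak 10 ≤ 11.

yes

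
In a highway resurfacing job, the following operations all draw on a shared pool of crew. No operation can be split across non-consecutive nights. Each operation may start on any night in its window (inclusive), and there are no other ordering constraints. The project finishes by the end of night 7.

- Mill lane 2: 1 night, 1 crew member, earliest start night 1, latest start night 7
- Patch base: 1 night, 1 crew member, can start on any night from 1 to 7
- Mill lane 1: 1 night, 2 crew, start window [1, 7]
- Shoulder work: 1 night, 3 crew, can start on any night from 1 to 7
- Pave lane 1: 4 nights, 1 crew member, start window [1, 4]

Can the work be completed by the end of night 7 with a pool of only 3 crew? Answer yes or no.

Schedule Mill lane 2@1, Patch base@1, Mill lane 1@2, Shoulder work@3, Pave lane 1@4: n1:2  n2:2  n3:3  n4:1  n5:1  n6:1  n7:1 — peak 3 ≤ 3.

yes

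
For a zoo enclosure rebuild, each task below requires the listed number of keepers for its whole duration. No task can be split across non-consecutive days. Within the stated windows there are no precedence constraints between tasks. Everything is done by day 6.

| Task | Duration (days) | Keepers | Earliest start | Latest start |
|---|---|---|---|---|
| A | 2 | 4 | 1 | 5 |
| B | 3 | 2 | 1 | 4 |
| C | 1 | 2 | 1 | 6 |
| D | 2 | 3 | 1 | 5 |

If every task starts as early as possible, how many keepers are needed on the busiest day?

11

Early-start schedule: A@1, B@1, C@1, D@1.
Load per day: day 1: 11, day 2: 9, day 3: 2, day 4: 0, day 5: 0, day 6: 0.
Peak is 11.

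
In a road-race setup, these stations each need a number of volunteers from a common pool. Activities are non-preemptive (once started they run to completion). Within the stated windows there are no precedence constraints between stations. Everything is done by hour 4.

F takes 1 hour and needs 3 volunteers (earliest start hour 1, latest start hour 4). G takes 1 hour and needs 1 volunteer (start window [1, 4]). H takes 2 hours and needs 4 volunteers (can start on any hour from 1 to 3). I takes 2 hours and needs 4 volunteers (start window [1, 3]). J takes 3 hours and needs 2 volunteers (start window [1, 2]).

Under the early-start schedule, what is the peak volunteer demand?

Early-start schedule: F@1, G@1, H@1, I@1, J@1.
Load per hour: hour 1: 14, hour 2: 10, hour 3: 2, hour 4: 0.
Peak is 14.

14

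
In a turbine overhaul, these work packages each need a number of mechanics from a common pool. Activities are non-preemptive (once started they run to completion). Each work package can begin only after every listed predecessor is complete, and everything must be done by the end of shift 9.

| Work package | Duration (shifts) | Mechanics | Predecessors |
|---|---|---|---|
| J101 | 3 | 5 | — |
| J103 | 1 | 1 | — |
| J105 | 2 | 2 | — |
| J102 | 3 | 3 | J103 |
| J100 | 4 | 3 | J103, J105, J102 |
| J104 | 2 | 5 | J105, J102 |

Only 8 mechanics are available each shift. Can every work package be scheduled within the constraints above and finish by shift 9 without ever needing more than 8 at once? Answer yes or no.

Schedule J101@1, J103@1, J105@1, J102@3, J100@6, J104@6: s1:8  s2:7  s3:8  s4:3  s5:3  s6:8  s7:8  s8:3  s9:3 — peak 8 ≤ 8.

yes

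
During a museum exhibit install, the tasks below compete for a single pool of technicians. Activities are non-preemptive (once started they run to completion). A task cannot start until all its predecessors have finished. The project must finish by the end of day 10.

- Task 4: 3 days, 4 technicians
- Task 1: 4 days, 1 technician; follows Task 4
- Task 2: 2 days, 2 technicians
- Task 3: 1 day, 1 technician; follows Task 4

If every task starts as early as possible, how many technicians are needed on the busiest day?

6

Early-start schedule: Task 4@1, Task 1@4, Task 2@1, Task 3@4.
Load per day: day 1: 6, day 2: 6, day 3: 4, day 4: 2, day 5: 1, day 6: 1, day 7: 1, day 8: 0, day 9: 0, day 10: 0.
Peak is 6.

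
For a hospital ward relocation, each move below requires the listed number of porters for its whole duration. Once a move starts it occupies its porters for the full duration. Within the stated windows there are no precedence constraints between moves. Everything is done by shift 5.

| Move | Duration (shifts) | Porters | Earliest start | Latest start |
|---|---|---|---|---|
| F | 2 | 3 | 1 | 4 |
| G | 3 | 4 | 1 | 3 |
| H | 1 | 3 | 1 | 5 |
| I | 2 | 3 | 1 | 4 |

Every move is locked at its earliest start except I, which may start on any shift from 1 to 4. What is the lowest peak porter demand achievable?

I@1: s1:13  s2:10  s3:4  s4:0  s5:0 → peak 13
I@2: s1:10  s2:10  s3:7  s4:0  s5:0 → peak 10
I@3: s1:10  s2:7  s3:7  s4:3  s5:0 → peak 10
I@4: s1:10  s2:7  s3:4  s4:3  s5:3 → peak 10
Best is I@2, peak 10.

10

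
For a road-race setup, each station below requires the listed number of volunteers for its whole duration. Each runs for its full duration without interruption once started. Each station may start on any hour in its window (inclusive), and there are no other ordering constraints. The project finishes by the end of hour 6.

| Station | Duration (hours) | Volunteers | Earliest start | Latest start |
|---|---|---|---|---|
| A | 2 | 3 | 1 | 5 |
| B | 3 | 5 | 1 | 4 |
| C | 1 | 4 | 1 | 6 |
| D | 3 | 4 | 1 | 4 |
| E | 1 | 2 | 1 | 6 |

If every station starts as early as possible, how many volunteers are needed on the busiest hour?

Early-start schedule: A@1, B@1, C@1, D@1, E@1.
Load per hour: hour 1: 18, hour 2: 12, hour 3: 9, hour 4: 0, hour 5: 0, hour 6: 0.
Peak is 18.

18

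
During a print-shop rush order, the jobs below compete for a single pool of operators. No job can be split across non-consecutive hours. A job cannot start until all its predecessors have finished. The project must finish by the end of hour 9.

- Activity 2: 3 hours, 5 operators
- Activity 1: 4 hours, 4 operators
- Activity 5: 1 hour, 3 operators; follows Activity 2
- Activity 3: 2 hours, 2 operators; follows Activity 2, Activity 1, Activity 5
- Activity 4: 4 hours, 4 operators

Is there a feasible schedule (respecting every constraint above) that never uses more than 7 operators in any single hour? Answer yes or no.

no

The minimum achievable peak is 8; 7 < 8, so no feasible schedule stays within the cap.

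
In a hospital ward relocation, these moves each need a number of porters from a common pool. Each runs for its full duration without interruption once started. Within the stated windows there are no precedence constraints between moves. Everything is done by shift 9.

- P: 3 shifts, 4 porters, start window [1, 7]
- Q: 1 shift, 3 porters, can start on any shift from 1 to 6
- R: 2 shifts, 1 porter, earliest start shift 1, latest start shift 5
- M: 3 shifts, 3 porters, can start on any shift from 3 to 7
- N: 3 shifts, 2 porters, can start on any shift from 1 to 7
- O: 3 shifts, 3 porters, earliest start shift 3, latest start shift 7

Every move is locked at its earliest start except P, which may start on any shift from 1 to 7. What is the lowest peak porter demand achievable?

8

P@1: s1:10  s2:7  s3:12  s4:6  s5:6  s6:0  s7:0  s8:0  s9:0 → peak 12
P@2: s1:6  s2:7  s3:12  s4:10  s5:6  s6:0  s7:0  s8:0  s9:0 → peak 12
P@3: s1:6  s2:3  s3:12  s4:10  s5:10  s6:0  s7:0  s8:0  s9:0 → peak 12
P@4: s1:6  s2:3  s3:8  s4:10  s5:10  s6:4  s7:0  s8:0  s9:0 → peak 10
P@5: s1:6  s2:3  s3:8  s4:6  s5:10  s6:4  s7:4  s8:0  s9:0 → peak 10
P@6: s1:6  s2:3  s3:8  s4:6  s5:6  s6:4  s7:4  s8:4  s9:0 → peak 8
P@7: s1:6  s2:3  s3:8  s4:6  s5:6  s6:0  s7:4  s8:4  s9:4 → peak 8
Best is P@6, peak 8.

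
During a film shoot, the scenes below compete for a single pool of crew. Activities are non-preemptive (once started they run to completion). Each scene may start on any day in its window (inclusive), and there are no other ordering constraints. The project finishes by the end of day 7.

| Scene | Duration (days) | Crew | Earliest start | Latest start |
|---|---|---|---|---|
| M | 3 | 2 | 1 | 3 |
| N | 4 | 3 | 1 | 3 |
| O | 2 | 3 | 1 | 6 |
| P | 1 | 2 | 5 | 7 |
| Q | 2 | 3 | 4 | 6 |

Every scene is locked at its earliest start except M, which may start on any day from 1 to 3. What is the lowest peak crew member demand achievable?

8

M@1: d1:8  d2:8  d3:5  d4:6  d5:5  d6:0  d7:0 → peak 8
M@2: d1:6  d2:8  d3:5  d4:8  d5:5  d6:0  d7:0 → peak 8
M@3: d1:6  d2:6  d3:5  d4:8  d5:7  d6:0  d7:0 → peak 8
Best is M@1, peak 8.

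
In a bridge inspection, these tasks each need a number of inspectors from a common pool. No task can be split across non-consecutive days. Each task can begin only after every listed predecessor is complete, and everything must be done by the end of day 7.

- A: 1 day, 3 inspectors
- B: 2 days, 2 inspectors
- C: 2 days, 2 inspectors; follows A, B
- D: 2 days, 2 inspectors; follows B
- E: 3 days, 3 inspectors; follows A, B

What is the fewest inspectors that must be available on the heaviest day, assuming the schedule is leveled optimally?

5

Early-start (A@1, B@1, C@3, D@3, E@3) gives peak 7: d1:5  d2:2  d3:7  d4:7  d5:3  d6:0  d7:0.
Shift E→5.
Schedule A@1, B@1, C@3, D@3, E@5: d1:5  d2:2  d3:4  d4:4  d5:3  d6:3  d7:3 — peak 5.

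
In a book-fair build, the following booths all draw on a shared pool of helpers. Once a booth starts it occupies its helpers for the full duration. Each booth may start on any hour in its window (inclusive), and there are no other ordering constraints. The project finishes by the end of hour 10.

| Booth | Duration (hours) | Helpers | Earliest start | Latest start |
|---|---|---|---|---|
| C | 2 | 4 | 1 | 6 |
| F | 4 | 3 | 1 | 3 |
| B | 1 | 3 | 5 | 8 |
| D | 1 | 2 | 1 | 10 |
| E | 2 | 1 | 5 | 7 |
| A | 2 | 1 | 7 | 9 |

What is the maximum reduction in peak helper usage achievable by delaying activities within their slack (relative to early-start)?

Early-start peak: h1:9  h2:7  h3:3  h4:3  h5:4  h6:1  h7:1  h8:1  h9:0  h10:0 ⇒ 9.
Leveled (C@1, F@3, B@7, D@8, E@5, A@7): h1:4  h2:4  h3:3  h4:3  h5:4  h6:4  h7:4  h8:3  h9:0  h10:0 ⇒ 4.
Reduction 9 − 4 = 5.

5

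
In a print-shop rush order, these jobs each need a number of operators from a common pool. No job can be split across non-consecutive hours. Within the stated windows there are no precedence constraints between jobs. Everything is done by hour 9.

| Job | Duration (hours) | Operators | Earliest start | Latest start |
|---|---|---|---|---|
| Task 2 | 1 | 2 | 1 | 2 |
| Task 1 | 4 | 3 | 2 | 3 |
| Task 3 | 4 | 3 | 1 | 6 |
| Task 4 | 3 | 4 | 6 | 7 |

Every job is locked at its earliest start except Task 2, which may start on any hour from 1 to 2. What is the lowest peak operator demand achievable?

Task 2@1: h1:5  h2:6  h3:6  h4:6  h5:3  h6:4  h7:4  h8:4  h9:0 → peak 6
Task 2@2: h1:3  h2:8  h3:6  h4:6  h5:3  h6:4  h7:4  h8:4  h9:0 → peak 8
Best is Task 2@1, peak 6.

6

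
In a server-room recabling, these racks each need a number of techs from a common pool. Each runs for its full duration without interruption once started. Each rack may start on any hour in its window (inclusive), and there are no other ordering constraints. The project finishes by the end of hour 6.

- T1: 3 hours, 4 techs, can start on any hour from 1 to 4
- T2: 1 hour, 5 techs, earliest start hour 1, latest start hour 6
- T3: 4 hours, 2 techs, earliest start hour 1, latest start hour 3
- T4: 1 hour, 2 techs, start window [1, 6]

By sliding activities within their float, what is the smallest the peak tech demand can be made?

6

Early-start (T1@1, T2@1, T3@1, T4@1) gives peak 13: h1:13  h2:6  h3:6  h4:2  h5:0  h6:0.
Shift T2→5, T4→4.
Schedule T1@1, T2@5, T3@1, T4@4: h1:6  h2:6  h3:6  h4:4  h5:5  h6:0 — peak 6.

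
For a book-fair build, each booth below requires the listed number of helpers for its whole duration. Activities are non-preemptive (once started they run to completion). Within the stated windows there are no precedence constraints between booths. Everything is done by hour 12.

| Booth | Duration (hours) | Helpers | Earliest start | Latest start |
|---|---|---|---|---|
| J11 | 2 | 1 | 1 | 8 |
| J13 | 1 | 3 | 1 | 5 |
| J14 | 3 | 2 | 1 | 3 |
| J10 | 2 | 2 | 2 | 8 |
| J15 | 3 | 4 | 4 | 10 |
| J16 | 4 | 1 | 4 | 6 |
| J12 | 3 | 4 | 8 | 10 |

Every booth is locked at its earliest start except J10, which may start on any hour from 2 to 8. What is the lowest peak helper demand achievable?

6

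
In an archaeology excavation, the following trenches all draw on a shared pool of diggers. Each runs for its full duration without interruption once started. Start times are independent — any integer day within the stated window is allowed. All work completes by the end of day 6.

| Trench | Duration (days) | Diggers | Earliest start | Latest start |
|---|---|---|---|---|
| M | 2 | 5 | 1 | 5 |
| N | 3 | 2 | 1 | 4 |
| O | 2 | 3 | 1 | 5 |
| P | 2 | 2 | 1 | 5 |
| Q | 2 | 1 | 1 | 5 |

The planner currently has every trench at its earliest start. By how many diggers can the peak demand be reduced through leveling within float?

Early-start peak: d1:13  d2:13  d3:2  d4:0  d5:0  d6:0 ⇒ 13.
Leveled (M@1, N@3, O@3, P@5, Q@5): d1:5  d2:5  d3:5  d4:5  d5:5  d6:3 ⇒ 5.
Reduction 13 − 5 = 8.

8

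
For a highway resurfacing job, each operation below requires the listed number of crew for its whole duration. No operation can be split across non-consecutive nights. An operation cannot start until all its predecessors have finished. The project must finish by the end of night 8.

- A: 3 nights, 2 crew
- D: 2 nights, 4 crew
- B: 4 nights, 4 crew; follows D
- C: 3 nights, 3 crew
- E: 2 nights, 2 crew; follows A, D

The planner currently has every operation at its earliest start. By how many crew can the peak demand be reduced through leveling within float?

Early-start peak: n1:9  n2:9  n3:9  n4:6  n5:6  n6:4  n7:0  n8:0 ⇒ 9.
Leveled (A@1, D@1, B@3, C@4, E@7): n1:6  n2:6  n3:6  n4:7  n5:7  n6:7  n7:2  n8:2 ⇒ 7.
Reduction 9 − 7 = 2.

2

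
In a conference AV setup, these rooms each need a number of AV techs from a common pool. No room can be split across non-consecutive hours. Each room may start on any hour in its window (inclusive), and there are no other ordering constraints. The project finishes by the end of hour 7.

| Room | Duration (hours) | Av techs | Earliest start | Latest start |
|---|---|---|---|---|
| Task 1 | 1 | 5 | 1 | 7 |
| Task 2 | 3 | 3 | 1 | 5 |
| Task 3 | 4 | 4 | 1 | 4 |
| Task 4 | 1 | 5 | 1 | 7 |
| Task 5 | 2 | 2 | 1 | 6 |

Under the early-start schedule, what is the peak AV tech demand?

19

Early-start schedule: Task 1@1, Task 2@1, Task 3@1, Task 4@1, Task 5@1.
Load per hour: hour 1: 19, hour 2: 9, hour 3: 7, hour 4: 4, hour 5: 0, hour 6: 0, hour 7: 0.
Peak is 19.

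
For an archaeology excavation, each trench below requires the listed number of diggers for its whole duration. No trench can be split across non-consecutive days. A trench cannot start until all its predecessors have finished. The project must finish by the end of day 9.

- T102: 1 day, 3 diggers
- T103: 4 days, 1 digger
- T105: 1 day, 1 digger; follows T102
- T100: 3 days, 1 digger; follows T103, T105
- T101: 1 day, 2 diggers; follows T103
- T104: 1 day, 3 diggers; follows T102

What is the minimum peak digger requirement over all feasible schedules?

3

Early-start (T102@1, T103@1, T105@2, T100@5, T101@5, T104@2) gives peak 5: d1:4  d2:5  d3:1  d4:1  d5:3  d6:1  d7:1  d8:0  d9:0.
Shift T103→2, T100→6, T101→6, T104→9.
Schedule T102@1, T103@2, T105@2, T100@6, T101@6, T104@9: d1:3  d2:2  d3:1  d4:1  d5:1  d6:3  d7:1  d8:1  d9:3 — peak 3.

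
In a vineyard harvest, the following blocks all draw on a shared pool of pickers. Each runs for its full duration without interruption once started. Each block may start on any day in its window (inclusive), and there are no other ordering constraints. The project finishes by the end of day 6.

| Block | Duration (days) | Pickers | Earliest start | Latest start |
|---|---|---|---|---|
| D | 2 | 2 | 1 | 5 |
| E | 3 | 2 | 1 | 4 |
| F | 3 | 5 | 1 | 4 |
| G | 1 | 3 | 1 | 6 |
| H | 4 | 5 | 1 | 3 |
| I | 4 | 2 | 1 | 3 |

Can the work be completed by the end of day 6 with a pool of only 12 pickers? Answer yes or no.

Schedule D@1, E@1, F@4, G@1, H@1, I@2: d1:12  d2:11  d3:9  d4:12  d5:7  d6:5 — peak 12 ≤ 12.

yes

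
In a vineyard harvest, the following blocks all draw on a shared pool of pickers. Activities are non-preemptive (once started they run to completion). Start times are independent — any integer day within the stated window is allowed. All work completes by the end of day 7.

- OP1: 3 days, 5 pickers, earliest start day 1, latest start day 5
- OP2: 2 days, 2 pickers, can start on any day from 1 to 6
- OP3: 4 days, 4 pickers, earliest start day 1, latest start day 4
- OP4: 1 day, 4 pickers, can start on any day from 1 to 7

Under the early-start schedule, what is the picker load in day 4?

4

At early start, day 4 has: OP3.
Demand: 4 = 4.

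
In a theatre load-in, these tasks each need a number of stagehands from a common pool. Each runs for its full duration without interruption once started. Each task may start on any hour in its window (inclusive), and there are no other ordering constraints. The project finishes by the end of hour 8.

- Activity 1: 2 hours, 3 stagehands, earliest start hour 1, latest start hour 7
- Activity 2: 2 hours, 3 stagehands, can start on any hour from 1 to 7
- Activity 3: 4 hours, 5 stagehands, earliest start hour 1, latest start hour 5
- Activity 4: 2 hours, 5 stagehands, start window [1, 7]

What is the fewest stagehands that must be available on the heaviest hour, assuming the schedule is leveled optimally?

Early-start (Activity 1@1, Activity 2@1, Activity 3@1, Activity 4@1) gives peak 16: h1:16  h2:16  h3:5  h4:5  h5:0  h6:0  h7:0  h8:0.
Shift Activity 3→3, Activity 4→7.
Schedule Activity 1@1, Activity 2@1, Activity 3@3, Activity 4@7: h1:6  h2:6  h3:5  h4:5  h5:5  h6:5  h7:5  h8:5 — peak 6.
Total stagehand-hours = 42 over 8 hours ⇒ peak ≥ ⌈42/8⌉ = 6, so 6 is optimal.

6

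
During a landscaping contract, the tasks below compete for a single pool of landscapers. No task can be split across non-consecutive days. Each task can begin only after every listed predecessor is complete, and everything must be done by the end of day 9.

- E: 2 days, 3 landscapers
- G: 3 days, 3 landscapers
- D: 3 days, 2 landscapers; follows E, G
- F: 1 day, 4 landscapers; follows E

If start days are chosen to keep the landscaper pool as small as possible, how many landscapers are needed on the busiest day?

Early-start (E@1, G@1, D@4, F@3) gives peak 7: d1:6  d2:6  d3:7  d4:2  d5:2  d6:2  d7:0  d8:0  d9:0.
Shift G→3, D→6, F→9.
Schedule E@1, G@3, D@6, F@9: d1:3  d2:3  d3:3  d4:3  d5:3  d6:2  d7:2  d8:2  d9:4 — peak 4.

4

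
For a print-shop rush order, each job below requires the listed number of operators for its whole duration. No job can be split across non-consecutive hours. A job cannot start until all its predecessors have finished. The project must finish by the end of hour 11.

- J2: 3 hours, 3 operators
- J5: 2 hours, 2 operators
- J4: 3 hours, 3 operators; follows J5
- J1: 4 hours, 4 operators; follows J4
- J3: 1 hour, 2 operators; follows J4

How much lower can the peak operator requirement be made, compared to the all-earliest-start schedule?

1

Early-start peak: h1:5  h2:5  h3:6  h4:3  h5:3  h6:6  h7:4  h8:4  h9:4  h10:0  h11:0 ⇒ 6.
Leveled (J2@1, J5@1, J4@4, J1@7, J3@11): h1:5  h2:5  h3:3  h4:3  h5:3  h6:3  h7:4  h8:4  h9:4  h10:4  h11:2 ⇒ 5.
Reduction 6 − 5 = 1.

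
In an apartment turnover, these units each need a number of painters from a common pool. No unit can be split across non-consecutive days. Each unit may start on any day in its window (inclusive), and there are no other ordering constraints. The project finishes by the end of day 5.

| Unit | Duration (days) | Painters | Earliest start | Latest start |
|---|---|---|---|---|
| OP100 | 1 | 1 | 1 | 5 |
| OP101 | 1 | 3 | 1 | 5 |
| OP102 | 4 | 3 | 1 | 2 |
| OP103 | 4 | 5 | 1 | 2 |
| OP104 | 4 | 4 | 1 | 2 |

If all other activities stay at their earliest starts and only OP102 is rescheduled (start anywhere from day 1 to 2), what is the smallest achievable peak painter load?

OP102@1: d1:16  d2:12  d3:12  d4:12  d5:0 → peak 16
OP102@2: d1:13  d2:12  d3:12  d4:12  d5:3 → peak 13
Best is OP102@2, peak 13.

13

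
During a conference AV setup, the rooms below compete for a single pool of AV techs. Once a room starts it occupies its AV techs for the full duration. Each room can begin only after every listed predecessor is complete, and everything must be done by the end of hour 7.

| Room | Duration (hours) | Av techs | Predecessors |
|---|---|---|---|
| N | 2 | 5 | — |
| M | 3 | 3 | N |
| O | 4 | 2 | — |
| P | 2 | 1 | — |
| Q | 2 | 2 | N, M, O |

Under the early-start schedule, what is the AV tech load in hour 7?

At early start, hour 7 has: Q.
Demand: 2 = 2.

2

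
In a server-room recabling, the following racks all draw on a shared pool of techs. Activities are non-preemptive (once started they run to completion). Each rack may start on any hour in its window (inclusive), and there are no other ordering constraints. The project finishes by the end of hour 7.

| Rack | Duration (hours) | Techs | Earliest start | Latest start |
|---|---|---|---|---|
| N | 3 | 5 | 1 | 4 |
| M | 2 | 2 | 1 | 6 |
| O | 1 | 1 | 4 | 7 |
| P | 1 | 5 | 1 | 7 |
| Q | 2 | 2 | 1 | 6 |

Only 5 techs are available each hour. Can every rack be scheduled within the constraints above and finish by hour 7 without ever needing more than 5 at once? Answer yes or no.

Schedule N@1, M@4, O@4, P@6, Q@4: h1:5  h2:5  h3:5  h4:5  h5:4  h6:5  h7:0 — peak 5 ≤ 5.

yes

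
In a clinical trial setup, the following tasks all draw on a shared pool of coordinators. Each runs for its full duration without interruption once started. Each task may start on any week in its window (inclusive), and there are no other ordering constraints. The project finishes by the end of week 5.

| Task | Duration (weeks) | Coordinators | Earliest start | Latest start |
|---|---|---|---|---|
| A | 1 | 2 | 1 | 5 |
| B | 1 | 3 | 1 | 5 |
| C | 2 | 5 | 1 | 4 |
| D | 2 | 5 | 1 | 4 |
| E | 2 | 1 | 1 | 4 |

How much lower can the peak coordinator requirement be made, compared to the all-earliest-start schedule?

10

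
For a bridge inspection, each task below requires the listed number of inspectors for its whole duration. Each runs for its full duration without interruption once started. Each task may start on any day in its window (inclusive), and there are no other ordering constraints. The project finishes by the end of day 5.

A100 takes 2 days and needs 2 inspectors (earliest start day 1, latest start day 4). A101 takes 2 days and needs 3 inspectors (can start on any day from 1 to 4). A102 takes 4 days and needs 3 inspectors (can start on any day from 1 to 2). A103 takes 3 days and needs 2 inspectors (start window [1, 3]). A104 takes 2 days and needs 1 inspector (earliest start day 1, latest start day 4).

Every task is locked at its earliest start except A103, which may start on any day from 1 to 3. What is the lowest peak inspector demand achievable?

A103@1: d1:11  d2:11  d3:5  d4:3  d5:0 → peak 11
A103@2: d1:9  d2:11  d3:5  d4:5  d5:0 → peak 11
A103@3: d1:9  d2:9  d3:5  d4:5  d5:2 → peak 9
Best is A103@3, peak 9.

9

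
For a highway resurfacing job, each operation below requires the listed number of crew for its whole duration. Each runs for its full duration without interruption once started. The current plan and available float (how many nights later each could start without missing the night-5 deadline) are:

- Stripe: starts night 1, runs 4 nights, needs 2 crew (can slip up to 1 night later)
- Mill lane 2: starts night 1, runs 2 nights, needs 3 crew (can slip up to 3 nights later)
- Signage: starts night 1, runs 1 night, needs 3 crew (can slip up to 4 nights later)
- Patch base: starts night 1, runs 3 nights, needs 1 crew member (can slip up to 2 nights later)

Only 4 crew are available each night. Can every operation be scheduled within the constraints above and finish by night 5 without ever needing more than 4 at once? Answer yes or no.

The minimum achievable peak is 5; 4 < 5, so no feasible schedule stays within the cap.

no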